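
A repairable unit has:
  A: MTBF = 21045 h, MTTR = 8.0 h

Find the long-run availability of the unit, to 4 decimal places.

0.9996

A(A) = MTBF/(MTBF+MTTR) = 21045/(21045+8.0) = 0.9996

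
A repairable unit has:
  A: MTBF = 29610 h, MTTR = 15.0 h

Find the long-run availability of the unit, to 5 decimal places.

0.99949

A(A) = MTBF/(MTBF+MTTR) = 29610/(29610+15.0) = 0.99949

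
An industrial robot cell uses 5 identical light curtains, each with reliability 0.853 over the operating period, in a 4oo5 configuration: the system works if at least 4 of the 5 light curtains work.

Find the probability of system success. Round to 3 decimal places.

R = Σ_{i=4}^{5} C(5,i) p^i (1−p)^{5−i} with p = 0.853
C(5,4)·0.853^4·0.147^1 = 0.38912
C(5,5)·0.853^5·0.147^0 = 0.45159
Sum = 0.841

0.841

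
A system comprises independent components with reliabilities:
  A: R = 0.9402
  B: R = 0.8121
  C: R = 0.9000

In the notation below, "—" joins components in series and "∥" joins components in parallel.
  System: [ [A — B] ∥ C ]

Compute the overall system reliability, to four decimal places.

0.9764

Series (A and B): 0.940200 × 0.812100 = 0.763536
Parallel ([0.763536] and C): 1 − (1 − 0.763536)(1 − 0.900000) = 0.9764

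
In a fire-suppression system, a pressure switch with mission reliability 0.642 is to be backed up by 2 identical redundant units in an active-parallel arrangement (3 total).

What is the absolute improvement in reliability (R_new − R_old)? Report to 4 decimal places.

R_before = 0.642
R_after = 1 − (1 − 0.642)^3 = 0.9541
ΔR = 0.9541 − 0.642 = 0.3121

0.3121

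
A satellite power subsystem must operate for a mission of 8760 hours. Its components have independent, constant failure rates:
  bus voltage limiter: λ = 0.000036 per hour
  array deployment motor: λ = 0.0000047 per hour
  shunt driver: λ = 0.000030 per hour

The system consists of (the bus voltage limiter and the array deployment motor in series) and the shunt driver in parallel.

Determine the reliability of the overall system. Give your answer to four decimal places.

0.9307

R(bus voltage limiter) = exp(−0.000036 × 8760) = 0.729526
R(array deployment motor) = exp(−0.0000047 × 8760) = 0.959664
R(shunt driver) = exp(−0.000030 × 8760) = 0.768896
Series (bus voltage limiter and array deployment motor): 0.729526 × 0.959664 = 0.700100
Parallel ([0.700100] and shunt driver): 1 − (1 − 0.700100)(1 − 0.768896) = 0.9307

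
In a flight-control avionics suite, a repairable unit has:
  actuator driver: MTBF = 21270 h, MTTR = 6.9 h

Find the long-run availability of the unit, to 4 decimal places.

0.9997

A(actuator driver) = MTBF/(MTBF+MTTR) = 21270/(21270+6.9) = 0.9997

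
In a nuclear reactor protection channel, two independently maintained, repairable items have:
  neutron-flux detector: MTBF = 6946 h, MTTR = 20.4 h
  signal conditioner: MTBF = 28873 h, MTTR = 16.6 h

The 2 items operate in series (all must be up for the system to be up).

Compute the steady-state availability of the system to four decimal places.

A(neutron-flux detector) = MTBF/(MTBF+MTTR) = 6946/(6946+20.4) = 0.997072
A(signal conditioner) = MTBF/(MTBF+MTTR) = 28873/(28873+16.6) = 0.999425
Series availability: 0.997072 × 0.999425 = 0.9965

0.9965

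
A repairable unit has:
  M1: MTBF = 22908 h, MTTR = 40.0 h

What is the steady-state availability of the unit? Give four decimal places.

A(M1) = MTBF/(MTBF+MTTR) = 22908/(22908+40.0) = 0.9983

0.9983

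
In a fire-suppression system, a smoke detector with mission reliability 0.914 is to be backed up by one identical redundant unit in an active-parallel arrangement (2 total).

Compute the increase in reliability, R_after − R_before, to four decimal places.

R_before = 0.914
R_after = 1 − (1 − 0.914)^2 = 0.9926
ΔR = 0.9926 − 0.914 = 0.0786

0.0786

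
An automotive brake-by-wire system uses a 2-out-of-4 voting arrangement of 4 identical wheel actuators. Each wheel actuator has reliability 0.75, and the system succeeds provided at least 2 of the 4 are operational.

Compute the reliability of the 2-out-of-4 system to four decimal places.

0.9492

R = Σ_{i=2}^{4} C(4,i) p^i (1−p)^{4−i} with p = 0.75
C(4,2)·0.75^2·0.25^2 = 0.210938
C(4,3)·0.75^3·0.25^1 = 0.421875
C(4,4)·0.75^4·0.25^0 = 0.316406
Sum = 0.9492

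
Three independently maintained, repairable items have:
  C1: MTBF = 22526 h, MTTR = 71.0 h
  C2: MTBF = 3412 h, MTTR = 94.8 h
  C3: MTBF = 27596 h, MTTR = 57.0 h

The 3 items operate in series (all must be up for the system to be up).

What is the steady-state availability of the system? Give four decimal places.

A(C1) = MTBF/(MTBF+MTTR) = 22526/(22526+71.0) = 0.996858
A(C2) = MTBF/(MTBF+MTTR) = 3412/(3412+94.8) = 0.972967
A(C3) = MTBF/(MTBF+MTTR) = 27596/(27596+57.0) = 0.997939
Series availability: 0.996858 × 0.972967 × 0.997939 = 0.9679

0.9679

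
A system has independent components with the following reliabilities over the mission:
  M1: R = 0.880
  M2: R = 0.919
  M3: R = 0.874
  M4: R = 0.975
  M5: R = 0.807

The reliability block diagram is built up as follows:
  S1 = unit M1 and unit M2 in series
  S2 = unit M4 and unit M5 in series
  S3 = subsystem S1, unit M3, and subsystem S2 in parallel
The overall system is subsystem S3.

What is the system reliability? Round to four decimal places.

Series (M1 and M2): 0.880000 × 0.919000 = 0.808720
Series (M4 and M5): 0.975000 × 0.807000 = 0.786825
Parallel ([0.808720], M3, and [0.786825]): 1 − (1 − 0.808720)(1 − 0.874000)(1 − 0.786825) = 0.9949

0.9949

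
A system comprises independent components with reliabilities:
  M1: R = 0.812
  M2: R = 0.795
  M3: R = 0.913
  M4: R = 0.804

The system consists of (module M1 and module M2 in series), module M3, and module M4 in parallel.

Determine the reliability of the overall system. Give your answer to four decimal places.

0.9940

Series (M1 and M2): 0.812000 × 0.795000 = 0.645540
Parallel ([0.645540], M3, and M4): 1 − (1 − 0.645540)(1 − 0.913000)(1 − 0.804000) = 0.9940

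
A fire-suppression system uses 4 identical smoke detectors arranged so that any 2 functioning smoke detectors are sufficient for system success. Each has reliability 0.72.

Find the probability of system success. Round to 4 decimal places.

0.9306

R = Σ_{i=2}^{4} C(4,i) p^i (1−p)^{4−i} with p = 0.72
C(4,2)·0.72^2·0.28^2 = 0.243855
C(4,3)·0.72^3·0.28^1 = 0.418038
C(4,4)·0.72^4·0.28^0 = 0.268739
Sum = 0.9306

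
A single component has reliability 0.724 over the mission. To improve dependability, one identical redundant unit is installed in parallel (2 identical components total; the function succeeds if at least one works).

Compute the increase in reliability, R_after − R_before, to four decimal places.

0.1998

R_before = 0.724
R_after = 1 − (1 − 0.724)^2 = 0.9238
ΔR = 0.9238 − 0.724 = 0.1998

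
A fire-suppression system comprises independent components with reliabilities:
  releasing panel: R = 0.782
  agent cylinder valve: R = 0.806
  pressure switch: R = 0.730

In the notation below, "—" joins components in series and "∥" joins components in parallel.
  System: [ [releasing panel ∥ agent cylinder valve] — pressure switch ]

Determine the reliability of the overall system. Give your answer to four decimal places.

0.6991

Parallel (releasing panel and agent cylinder valve): 1 − (1 − 0.782000)(1 − 0.806000) = 0.957708
Series ([0.957708] and pressure switch): 0.957708 × 0.730000 = 0.6991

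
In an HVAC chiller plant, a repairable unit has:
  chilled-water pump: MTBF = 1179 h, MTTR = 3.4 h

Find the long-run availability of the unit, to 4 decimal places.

0.9971

A(chilled-water pump) = MTBF/(MTBF+MTTR) = 1179/(1179+3.4) = 0.9971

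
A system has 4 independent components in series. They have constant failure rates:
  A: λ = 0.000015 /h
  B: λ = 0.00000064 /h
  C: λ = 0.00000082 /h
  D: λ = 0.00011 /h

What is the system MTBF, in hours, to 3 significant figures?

7910

Series of exponential components: λ_sys = Σ λ_i
λ_sys = 0.000015 + 0.00000064 + 0.00000082 + 0.00011 = 1.2646e-04 /h
MTBF = 1 / λ_sys = 7910 h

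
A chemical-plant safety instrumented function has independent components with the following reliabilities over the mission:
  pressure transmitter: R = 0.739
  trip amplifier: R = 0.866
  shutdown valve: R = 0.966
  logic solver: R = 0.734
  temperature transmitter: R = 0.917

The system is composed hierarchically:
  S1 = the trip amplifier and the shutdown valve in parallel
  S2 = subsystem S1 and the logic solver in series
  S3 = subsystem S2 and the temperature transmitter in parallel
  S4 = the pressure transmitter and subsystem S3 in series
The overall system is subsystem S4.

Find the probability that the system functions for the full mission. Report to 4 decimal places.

Parallel (trip amplifier and shutdown valve): 1 − (1 − 0.866000)(1 − 0.966000) = 0.995444
Series ([0.995444] and logic solver): 0.995444 × 0.734000 = 0.730656
Parallel ([0.730656] and temperature transmitter): 1 − (1 − 0.730656)(1 − 0.917000) = 0.977644
Series (pressure transmitter and [0.977644]): 0.739000 × 0.977644 = 0.7225

0.7225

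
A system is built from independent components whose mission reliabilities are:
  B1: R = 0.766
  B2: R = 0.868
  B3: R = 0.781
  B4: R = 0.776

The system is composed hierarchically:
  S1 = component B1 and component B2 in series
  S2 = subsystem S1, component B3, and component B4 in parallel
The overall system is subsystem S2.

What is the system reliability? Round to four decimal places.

0.9836

Series (B1 and B2): 0.766000 × 0.868000 = 0.664888
Parallel ([0.664888], B3, and B4): 1 − (1 − 0.664888)(1 − 0.781000)(1 − 0.776000) = 0.9836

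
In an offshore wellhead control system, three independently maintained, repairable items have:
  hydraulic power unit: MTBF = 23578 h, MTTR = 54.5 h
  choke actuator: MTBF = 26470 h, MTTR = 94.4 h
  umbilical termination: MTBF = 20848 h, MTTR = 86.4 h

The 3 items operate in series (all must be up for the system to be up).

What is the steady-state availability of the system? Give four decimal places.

0.9900

A(hydraulic power unit) = MTBF/(MTBF+MTTR) = 23578/(23578+54.5) = 0.997694
A(choke actuator) = MTBF/(MTBF+MTTR) = 26470/(26470+94.4) = 0.996446
A(umbilical termination) = MTBF/(MTBF+MTTR) = 20848/(20848+86.4) = 0.995873
Series availability: 0.997694 × 0.996446 × 0.995873 = 0.9900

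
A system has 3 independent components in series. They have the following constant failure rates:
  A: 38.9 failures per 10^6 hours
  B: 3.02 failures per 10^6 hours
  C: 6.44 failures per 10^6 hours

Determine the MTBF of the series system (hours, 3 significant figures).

Series of exponential components: λ_sys = Σ λ_i
λ_sys = 0.0000389 + 0.00000302 + 0.00000644 = 4.8360e-05 /h
MTBF = 1 / λ_sys = 20700 h

20700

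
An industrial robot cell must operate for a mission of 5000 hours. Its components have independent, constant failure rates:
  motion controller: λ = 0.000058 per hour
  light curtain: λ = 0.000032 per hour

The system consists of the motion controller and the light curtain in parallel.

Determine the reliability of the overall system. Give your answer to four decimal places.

0.9628

R(motion controller) = exp(−0.000058 × 5000) = 0.748264
R(light curtain) = exp(−0.000032 × 5000) = 0.852144
Parallel (motion controller and light curtain): 1 − (1 − 0.748264)(1 − 0.852144) = 0.9628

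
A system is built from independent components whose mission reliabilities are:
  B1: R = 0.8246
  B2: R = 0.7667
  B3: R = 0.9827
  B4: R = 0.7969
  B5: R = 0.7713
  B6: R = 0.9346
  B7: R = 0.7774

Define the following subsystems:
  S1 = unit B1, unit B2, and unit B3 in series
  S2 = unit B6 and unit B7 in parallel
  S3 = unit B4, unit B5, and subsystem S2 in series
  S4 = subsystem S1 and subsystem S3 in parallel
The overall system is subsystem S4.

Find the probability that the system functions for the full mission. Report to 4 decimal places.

0.8507

Series (B1, B2, and B3): 0.824600 × 0.766700 × 0.982700 = 0.621283
Parallel (B6 and B7): 1 − (1 − 0.934600)(1 − 0.777400) = 0.985442
Series (B4, B5, and [0.985442]): 0.796900 × 0.771300 × 0.985442 = 0.605701
Parallel ([0.621283] and [0.605701]): 1 − (1 − 0.621283)(1 − 0.605701) = 0.8507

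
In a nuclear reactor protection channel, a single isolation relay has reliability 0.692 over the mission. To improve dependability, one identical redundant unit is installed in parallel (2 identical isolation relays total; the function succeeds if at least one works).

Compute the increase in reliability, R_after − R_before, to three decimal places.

0.213

R_before = 0.692
R_after = 1 − (1 − 0.692)^2 = 0.905
ΔR = 0.905 − 0.692 = 0.213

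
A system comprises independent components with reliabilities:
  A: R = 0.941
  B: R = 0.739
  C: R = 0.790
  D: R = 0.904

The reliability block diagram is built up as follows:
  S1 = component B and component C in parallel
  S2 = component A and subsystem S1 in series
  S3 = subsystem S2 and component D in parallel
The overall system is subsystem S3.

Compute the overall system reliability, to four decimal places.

0.9894

Parallel (B and C): 1 − (1 − 0.739000)(1 − 0.790000) = 0.945190
Series (A and [0.945190]): 0.941000 × 0.945190 = 0.889424
Parallel ([0.889424] and D): 1 − (1 − 0.889424)(1 − 0.904000) = 0.9894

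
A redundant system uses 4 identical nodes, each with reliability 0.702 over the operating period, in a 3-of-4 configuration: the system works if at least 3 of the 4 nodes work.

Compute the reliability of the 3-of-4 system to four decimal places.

0.6552

R = Σ_{i=3}^{4} C(4,i) p^i (1−p)^{4−i} with p = 0.702
C(4,3)·0.702^3·0.298^1 = 0.412371
C(4,4)·0.702^4·0.298^0 = 0.242856
Sum = 0.6552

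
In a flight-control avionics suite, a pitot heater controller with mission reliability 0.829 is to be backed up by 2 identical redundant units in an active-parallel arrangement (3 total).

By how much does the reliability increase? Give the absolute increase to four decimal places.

0.1660

R_before = 0.829
R_after = 1 − (1 − 0.829)^3 = 0.9950
ΔR = 0.9950 − 0.829 = 0.1660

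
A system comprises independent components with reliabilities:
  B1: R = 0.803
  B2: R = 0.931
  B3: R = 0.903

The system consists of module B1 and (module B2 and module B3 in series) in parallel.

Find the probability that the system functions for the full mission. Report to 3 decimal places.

Series (B2 and B3): 0.93100 × 0.90300 = 0.84069
Parallel (B1 and [0.84069]): 1 − (1 − 0.80300)(1 − 0.84069) = 0.969

0.969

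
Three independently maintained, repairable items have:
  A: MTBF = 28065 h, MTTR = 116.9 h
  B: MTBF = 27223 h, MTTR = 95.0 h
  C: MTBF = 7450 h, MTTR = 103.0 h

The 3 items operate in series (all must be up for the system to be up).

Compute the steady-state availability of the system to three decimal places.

A(A) = MTBF/(MTBF+MTTR) = 28065/(28065+116.9) = 0.995852
A(B) = MTBF/(MTBF+MTTR) = 27223/(27223+95.0) = 0.996522
A(C) = MTBF/(MTBF+MTTR) = 7450/(7450+103.0) = 0.986363
Series availability: 0.995852 × 0.996522 × 0.986363 = 0.979

0.979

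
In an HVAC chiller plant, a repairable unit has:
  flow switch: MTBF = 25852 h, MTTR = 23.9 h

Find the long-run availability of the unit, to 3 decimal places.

0.999

A(flow switch) = MTBF/(MTBF+MTTR) = 25852/(25852+23.9) = 0.999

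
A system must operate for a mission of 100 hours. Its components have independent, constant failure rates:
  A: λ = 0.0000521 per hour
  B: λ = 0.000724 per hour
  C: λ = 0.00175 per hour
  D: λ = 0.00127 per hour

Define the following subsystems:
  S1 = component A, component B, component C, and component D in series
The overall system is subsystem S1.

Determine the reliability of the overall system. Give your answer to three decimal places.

0.684

R(A) = exp(−0.0000521 × 100) = 0.99480
R(B) = exp(−0.000724 × 100) = 0.93016
R(C) = exp(−0.00175 × 100) = 0.83946
R(D) = exp(−0.00127 × 100) = 0.88073
Series (A, B, C, and D): 0.99480 × 0.93016 × 0.83946 × 0.88073 = 0.684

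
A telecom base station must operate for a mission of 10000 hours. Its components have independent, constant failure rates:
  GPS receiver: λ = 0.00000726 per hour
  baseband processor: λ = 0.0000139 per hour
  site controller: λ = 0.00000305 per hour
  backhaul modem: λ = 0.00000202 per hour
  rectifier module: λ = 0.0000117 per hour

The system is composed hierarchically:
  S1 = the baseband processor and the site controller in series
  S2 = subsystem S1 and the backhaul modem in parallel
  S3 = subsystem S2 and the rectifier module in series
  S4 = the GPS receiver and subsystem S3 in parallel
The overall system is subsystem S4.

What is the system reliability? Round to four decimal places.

R(GPS receiver) = exp(−0.00000726 × 10000) = 0.929973
R(baseband processor) = exp(−0.0000139 × 10000) = 0.870228
R(site controller) = exp(−0.00000305 × 10000) = 0.969960
R(backhaul modem) = exp(−0.00000202 × 10000) = 0.980003
R(rectifier module) = exp(−0.0000117 × 10000) = 0.889585
Series (baseband processor and site controller): 0.870228 × 0.969960 = 0.844086
Parallel ([0.844086] and backhaul modem): 1 − (1 − 0.844086)(1 − 0.980003) = 0.996882
Series ([0.996882] and rectifier module): 0.996882 × 0.889585 = 0.886811
Parallel (GPS receiver and [0.886811]): 1 − (1 − 0.929973)(1 − 0.886811) = 0.9921

0.9921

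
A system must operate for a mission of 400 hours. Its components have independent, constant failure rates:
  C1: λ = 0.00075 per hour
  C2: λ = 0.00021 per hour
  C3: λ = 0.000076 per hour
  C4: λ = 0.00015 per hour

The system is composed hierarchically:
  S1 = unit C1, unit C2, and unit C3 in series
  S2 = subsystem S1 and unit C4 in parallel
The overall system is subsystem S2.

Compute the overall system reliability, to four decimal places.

R(C1) = exp(−0.00075 × 400) = 0.740818
R(C2) = exp(−0.00021 × 400) = 0.919431
R(C3) = exp(−0.000076 × 400) = 0.970057
R(C4) = exp(−0.00015 × 400) = 0.941765
Series (C1, C2, and C3): 0.740818 × 0.919431 × 0.970057 = 0.660736
Parallel ([0.660736] and C4): 1 − (1 − 0.660736)(1 − 0.941765) = 0.9802

0.9802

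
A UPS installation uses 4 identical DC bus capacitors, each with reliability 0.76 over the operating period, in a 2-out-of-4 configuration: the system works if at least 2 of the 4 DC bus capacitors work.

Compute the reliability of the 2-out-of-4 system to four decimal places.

R = Σ_{i=2}^{4} C(4,i) p^i (1−p)^{4−i} with p = 0.76
C(4,2)·0.76^2·0.24^2 = 0.199619
C(4,3)·0.76^3·0.24^1 = 0.421417
C(4,4)·0.76^4·0.24^0 = 0.333622
Sum = 0.9547

0.9547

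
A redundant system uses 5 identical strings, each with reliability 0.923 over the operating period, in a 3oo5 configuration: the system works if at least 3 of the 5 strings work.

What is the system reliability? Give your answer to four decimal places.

R = Σ_{i=3}^{5} C(5,i) p^i (1−p)^{5−i} with p = 0.923
C(5,3)·0.923^3·0.077^2 = 0.046622
C(5,4)·0.923^4·0.077^1 = 0.279426
C(5,5)·0.923^5·0.077^0 = 0.669898
Sum = 0.9959

0.9959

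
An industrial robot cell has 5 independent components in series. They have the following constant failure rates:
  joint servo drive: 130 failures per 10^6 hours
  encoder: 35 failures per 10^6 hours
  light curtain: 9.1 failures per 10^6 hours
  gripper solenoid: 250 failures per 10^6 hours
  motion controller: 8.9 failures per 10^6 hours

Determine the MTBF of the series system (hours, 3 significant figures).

2310

Series of exponential components: λ_sys = Σ λ_i
λ_sys = 0.00013 + 0.000035 + 0.0000091 + 0.00025 + 0.0000089 = 4.3300e-04 /h
MTBF = 1 / λ_sys = 2310 h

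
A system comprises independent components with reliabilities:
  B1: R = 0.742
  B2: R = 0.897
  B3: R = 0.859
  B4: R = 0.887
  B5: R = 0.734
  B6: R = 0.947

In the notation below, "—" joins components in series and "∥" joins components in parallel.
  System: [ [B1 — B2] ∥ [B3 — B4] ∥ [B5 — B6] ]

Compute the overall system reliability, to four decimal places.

0.9757

Series (B1 and B2): 0.742000 × 0.897000 = 0.665574
Series (B3 and B4): 0.859000 × 0.887000 = 0.761933
Series (B5 and B6): 0.734000 × 0.947000 = 0.695098
Parallel ([0.665574], [0.761933], and [0.695098]): 1 − (1 − 0.665574)(1 − 0.761933)(1 − 0.695098) = 0.9757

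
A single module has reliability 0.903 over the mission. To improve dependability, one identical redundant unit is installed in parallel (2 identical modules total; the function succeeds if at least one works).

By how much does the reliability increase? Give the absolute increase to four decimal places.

0.0876

R_before = 0.903
R_after = 1 − (1 − 0.903)^2 = 0.9906
ΔR = 0.9906 − 0.903 = 0.0876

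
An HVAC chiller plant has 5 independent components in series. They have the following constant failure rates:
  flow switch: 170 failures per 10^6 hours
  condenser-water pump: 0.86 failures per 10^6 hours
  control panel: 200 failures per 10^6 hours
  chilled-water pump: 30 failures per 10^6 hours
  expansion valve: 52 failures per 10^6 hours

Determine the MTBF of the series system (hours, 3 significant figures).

Series of exponential components: λ_sys = Σ λ_i
λ_sys = 0.00017 + 0.00000086 + 0.00020 + 0.000030 + 0.000052 = 4.5286e-04 /h
MTBF = 1 / λ_sys = 2210 h

2210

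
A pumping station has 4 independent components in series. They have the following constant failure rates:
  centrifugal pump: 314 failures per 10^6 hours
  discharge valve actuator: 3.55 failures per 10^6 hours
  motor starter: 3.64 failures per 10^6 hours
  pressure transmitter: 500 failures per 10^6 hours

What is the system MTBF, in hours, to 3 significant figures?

Series of exponential components: λ_sys = Σ λ_i
λ_sys = 0.000314 + 0.00000355 + 0.00000364 + 0.000500 = 8.2119e-04 /h
MTBF = 1 / λ_sys = 1220 h

1220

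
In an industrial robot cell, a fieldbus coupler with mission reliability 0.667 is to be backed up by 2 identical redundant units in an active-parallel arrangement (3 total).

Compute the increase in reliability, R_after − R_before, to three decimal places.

0.296

R_before = 0.667
R_after = 1 − (1 − 0.667)^3 = 0.963
ΔR = 0.963 − 0.667 = 0.296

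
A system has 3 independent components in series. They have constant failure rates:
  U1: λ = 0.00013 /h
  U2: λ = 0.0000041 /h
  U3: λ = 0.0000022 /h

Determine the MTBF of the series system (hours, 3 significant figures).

Series of exponential components: λ_sys = Σ λ_i
λ_sys = 0.00013 + 0.0000041 + 0.0000022 = 1.3630e-04 /h
MTBF = 1 / λ_sys = 7340 h

7340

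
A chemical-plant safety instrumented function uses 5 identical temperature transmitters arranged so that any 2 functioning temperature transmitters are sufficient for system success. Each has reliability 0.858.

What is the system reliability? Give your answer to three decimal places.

0.998

R = Σ_{i=2}^{5} C(5,i) p^i (1−p)^{5−i} with p = 0.858
C(5,2)·0.858^2·0.142^3 = 0.02108
C(5,3)·0.858^3·0.142^2 = 0.12736
C(5,4)·0.858^4·0.142^1 = 0.38478
C(5,5)·0.858^5·0.142^0 = 0.46498
Sum = 0.998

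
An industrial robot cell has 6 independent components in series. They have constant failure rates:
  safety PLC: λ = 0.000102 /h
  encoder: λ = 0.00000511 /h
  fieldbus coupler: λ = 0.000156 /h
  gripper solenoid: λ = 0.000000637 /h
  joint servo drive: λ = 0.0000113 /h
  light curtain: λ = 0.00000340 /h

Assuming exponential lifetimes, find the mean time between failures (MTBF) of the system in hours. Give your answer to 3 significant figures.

Series of exponential components: λ_sys = Σ λ_i
λ_sys = 0.000102 + 0.00000511 + 0.000156 + 0.000000637 + 0.0000113 + 0.00000340 = 2.7845e-04 /h
MTBF = 1 / λ_sys = 3590 h

3590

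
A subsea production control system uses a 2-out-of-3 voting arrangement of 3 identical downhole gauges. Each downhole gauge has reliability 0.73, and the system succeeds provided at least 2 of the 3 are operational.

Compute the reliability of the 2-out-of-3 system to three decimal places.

R = Σ_{i=2}^{3} C(3,i) p^i (1−p)^{3−i} with p = 0.73
C(3,2)·0.73^2·0.27^1 = 0.43165
C(3,3)·0.73^3·0.27^0 = 0.38902
Sum = 0.821

0.821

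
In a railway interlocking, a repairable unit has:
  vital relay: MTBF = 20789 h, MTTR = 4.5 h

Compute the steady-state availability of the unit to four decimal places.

A(vital relay) = MTBF/(MTBF+MTTR) = 20789/(20789+4.5) = 0.9998

0.9998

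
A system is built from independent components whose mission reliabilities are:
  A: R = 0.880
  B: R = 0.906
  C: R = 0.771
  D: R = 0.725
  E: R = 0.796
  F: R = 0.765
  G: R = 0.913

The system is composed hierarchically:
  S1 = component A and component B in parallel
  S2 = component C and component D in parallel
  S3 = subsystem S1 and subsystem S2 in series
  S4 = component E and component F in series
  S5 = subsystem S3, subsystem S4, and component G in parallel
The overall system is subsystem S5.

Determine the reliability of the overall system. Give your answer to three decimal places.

0.997

Parallel (A and B): 1 − (1 − 0.88000)(1 − 0.90600) = 0.98872
Parallel (C and D): 1 − (1 − 0.77100)(1 − 0.72500) = 0.93703
Series ([0.98872] and [0.93703]): 0.98872 × 0.93703 = 0.92646
Series (E and F): 0.79600 × 0.76500 = 0.60894
Parallel ([0.92646], [0.60894], and G): 1 − (1 − 0.92646)(1 − 0.60894)(1 − 0.91300) = 0.997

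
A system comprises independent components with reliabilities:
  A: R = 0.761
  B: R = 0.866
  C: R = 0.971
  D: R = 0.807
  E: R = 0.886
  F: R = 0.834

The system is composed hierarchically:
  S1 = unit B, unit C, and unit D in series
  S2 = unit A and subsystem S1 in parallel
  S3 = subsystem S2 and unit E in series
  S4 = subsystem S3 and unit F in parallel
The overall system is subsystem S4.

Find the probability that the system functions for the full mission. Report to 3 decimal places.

0.970

Series (B, C, and D): 0.86600 × 0.97100 × 0.80700 = 0.67860
Parallel (A and [0.67860]): 1 − (1 − 0.76100)(1 − 0.67860) = 0.92319
Series ([0.92319] and E): 0.92319 × 0.88600 = 0.81795
Parallel ([0.81795] and F): 1 − (1 − 0.81795)(1 − 0.83400) = 0.970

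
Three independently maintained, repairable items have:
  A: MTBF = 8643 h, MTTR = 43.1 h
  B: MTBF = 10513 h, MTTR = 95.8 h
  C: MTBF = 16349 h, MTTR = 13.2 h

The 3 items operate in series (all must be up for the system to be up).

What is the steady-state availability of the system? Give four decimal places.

A(A) = MTBF/(MTBF+MTTR) = 8643/(8643+43.1) = 0.995038
A(B) = MTBF/(MTBF+MTTR) = 10513/(10513+95.8) = 0.990970
A(C) = MTBF/(MTBF+MTTR) = 16349/(16349+13.2) = 0.999193
Series availability: 0.995038 × 0.990970 × 0.999193 = 0.9853

0.9853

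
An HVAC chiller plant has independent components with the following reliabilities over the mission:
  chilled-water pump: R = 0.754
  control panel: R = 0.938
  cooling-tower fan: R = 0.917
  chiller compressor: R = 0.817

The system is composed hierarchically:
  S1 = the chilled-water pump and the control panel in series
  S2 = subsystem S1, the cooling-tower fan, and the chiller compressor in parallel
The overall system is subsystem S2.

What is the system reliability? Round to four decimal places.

0.9956

Series (chilled-water pump and control panel): 0.754000 × 0.938000 = 0.707252
Parallel ([0.707252], cooling-tower fan, and chiller compressor): 1 − (1 − 0.707252)(1 − 0.917000)(1 − 0.817000) = 0.9956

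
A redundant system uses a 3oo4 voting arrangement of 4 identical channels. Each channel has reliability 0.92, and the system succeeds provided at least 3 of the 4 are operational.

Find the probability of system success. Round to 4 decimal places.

0.9656

R = Σ_{i=3}^{4} C(4,i) p^i (1−p)^{4−i} with p = 0.92
C(4,3)·0.92^3·0.08^1 = 0.249180
C(4,4)·0.92^4·0.08^0 = 0.716393
Sum = 0.9656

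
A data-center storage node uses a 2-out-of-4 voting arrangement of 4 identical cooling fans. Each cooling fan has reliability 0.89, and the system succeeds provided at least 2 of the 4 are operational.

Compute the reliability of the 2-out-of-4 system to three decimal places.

R = Σ_{i=2}^{4} C(4,i) p^i (1−p)^{4−i} with p = 0.89
C(4,2)·0.89^2·0.11^2 = 0.05751
C(4,3)·0.89^3·0.11^1 = 0.31019
C(4,4)·0.89^4·0.11^0 = 0.62742
Sum = 0.995

0.995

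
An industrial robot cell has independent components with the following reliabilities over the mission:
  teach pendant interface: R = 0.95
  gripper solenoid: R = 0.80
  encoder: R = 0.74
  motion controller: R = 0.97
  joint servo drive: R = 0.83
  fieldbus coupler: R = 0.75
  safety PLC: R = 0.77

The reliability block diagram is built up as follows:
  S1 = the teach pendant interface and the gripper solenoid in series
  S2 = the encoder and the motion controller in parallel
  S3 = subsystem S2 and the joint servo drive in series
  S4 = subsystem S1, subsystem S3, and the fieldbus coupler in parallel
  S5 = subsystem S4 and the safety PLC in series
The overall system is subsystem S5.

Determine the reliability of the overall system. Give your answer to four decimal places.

0.7618

Series (teach pendant interface and gripper solenoid): 0.950000 × 0.800000 = 0.760000
Parallel (encoder and motion controller): 1 − (1 − 0.740000)(1 − 0.970000) = 0.992200
Series ([0.992200] and joint servo drive): 0.992200 × 0.830000 = 0.823526
Parallel ([0.760000], [0.823526], and fieldbus coupler): 1 − (1 − 0.760000)(1 − 0.823526)(1 − 0.750000) = 0.989412
Series ([0.989412] and safety PLC): 0.989412 × 0.770000 = 0.7618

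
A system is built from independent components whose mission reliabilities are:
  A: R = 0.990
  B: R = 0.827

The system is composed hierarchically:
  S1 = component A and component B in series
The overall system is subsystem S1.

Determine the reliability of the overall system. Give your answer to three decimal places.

Series (A and B): 0.99000 × 0.82700 = 0.819

0.819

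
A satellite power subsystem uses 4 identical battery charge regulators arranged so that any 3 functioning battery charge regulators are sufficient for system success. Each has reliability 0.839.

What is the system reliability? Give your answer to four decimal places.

R = Σ_{i=3}^{4} C(4,i) p^i (1−p)^{4−i} with p = 0.839
C(4,3)·0.839^3·0.161^1 = 0.380340
C(4,4)·0.839^4·0.161^0 = 0.495505
Sum = 0.8758

0.8758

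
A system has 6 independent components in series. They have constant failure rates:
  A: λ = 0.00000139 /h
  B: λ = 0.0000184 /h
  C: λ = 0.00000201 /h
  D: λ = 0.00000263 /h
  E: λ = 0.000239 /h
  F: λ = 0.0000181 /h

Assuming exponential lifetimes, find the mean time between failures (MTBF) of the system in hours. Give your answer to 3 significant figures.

3550

Series of exponential components: λ_sys = Σ λ_i
λ_sys = 0.00000139 + 0.0000184 + 0.00000201 + 0.00000263 + 0.000239 + 0.0000181 = 2.8153e-04 /h
MTBF = 1 / λ_sys = 3550 h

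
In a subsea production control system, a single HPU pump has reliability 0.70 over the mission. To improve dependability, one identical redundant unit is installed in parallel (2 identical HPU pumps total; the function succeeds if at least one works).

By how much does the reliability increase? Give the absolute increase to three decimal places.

0.210

R_before = 0.70
R_after = 1 − (1 − 0.70)^2 = 0.910
ΔR = 0.910 − 0.70 = 0.210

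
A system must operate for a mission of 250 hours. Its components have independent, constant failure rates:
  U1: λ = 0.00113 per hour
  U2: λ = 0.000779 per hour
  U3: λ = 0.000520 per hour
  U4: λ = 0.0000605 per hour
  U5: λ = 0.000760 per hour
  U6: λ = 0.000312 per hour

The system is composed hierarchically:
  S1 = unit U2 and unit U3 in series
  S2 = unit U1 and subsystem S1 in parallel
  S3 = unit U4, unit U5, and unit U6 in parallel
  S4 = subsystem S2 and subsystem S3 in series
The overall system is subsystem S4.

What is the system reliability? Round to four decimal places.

0.9316

R(U1) = exp(−0.00113 × 250) = 0.753897
R(U2) = exp(−0.000779 × 250) = 0.823040
R(U3) = exp(−0.000520 × 250) = 0.878095
R(U4) = exp(−0.0000605 × 250) = 0.984989
R(U5) = exp(−0.000760 × 250) = 0.826959
R(U6) = exp(−0.000312 × 250) = 0.924964
Series (U2 and U3): 0.823040 × 0.878095 = 0.722707
Parallel (U1 and [0.722707]): 1 − (1 − 0.753897)(1 − 0.722707) = 0.931757
Parallel (U4, U5, and U6): 1 − (1 − 0.984989)(1 − 0.826959)(1 − 0.924964) = 0.999805
Series ([0.931757] and [0.999805]): 0.931757 × 0.999805 = 0.9316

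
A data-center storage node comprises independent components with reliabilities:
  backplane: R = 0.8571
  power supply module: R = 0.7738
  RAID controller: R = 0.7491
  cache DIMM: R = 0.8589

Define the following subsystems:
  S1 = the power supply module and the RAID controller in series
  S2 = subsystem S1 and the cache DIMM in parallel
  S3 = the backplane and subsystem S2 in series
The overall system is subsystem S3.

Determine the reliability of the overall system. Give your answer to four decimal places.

0.8063

Series (power supply module and RAID controller): 0.773800 × 0.749100 = 0.579654
Parallel ([0.579654] and cache DIMM): 1 − (1 − 0.579654)(1 − 0.858900) = 0.940689
Series (backplane and [0.940689]): 0.857100 × 0.940689 = 0.8063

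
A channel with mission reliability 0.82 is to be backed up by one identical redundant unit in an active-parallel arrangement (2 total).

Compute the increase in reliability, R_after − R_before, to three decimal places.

R_before = 0.82
R_after = 1 − (1 − 0.82)^2 = 0.968
ΔR = 0.968 − 0.82 = 0.148

0.148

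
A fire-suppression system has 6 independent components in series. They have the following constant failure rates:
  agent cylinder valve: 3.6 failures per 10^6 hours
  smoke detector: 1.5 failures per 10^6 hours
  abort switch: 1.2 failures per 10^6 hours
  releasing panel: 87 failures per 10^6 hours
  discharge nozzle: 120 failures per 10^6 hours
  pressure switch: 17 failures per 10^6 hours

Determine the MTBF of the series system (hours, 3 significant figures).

4340

Series of exponential components: λ_sys = Σ λ_i
λ_sys = 0.0000036 + 0.0000015 + 0.0000012 + 0.000087 + 0.00012 + 0.000017 = 2.3030e-04 /h
MTBF = 1 / λ_sys = 4340 h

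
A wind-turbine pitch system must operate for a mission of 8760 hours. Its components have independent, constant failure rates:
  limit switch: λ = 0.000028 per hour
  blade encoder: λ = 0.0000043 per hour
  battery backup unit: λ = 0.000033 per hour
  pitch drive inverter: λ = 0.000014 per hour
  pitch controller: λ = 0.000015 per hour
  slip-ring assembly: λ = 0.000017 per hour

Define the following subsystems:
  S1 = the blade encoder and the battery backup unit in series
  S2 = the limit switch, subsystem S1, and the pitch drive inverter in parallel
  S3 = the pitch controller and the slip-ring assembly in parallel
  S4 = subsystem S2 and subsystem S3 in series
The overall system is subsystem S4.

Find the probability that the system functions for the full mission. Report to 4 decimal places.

R(limit switch) = exp(−0.000028 × 8760) = 0.782485
R(blade encoder) = exp(−0.0000043 × 8760) = 0.963033
R(battery backup unit) = exp(−0.000033 × 8760) = 0.748952
R(pitch drive inverter) = exp(−0.000014 × 8760) = 0.884582
R(pitch controller) = exp(−0.000015 × 8760) = 0.876867
R(slip-ring assembly) = exp(−0.000017 × 8760) = 0.861638
Series (blade encoder and battery backup unit): 0.963033 × 0.748952 = 0.721265
Parallel (limit switch, [0.721265], and pitch drive inverter): 1 − (1 − 0.782485)(1 − 0.721265)(1 − 0.884582) = 0.993002
Parallel (pitch controller and slip-ring assembly): 1 − (1 − 0.876867)(1 − 0.861638) = 0.982963
Series ([0.993002] and [0.982963]): 0.993002 × 0.982963 = 0.9761

0.9761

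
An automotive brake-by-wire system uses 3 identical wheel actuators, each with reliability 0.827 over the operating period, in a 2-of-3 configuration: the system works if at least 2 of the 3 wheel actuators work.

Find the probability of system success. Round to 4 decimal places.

0.9206

R = Σ_{i=2}^{3} C(3,i) p^i (1−p)^{3−i} with p = 0.827
C(3,2)·0.827^2·0.173^1 = 0.354959
C(3,3)·0.827^3·0.173^0 = 0.565609
Sum = 0.9206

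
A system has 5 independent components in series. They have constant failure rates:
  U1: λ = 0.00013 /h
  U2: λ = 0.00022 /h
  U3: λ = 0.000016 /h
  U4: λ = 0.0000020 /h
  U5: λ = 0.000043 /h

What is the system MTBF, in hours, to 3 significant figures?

2430

Series of exponential components: λ_sys = Σ λ_i
λ_sys = 0.00013 + 0.00022 + 0.000016 + 0.0000020 + 0.000043 = 4.1100e-04 /h
MTBF = 1 / λ_sys = 2430 h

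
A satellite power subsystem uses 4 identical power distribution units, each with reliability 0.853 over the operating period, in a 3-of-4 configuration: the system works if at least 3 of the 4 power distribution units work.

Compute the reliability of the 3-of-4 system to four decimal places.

0.8944

R = Σ_{i=3}^{4} C(4,i) p^i (1−p)^{4−i} with p = 0.853
C(4,3)·0.853^3·0.147^1 = 0.364942
C(4,4)·0.853^4·0.147^0 = 0.529415
Sum = 0.8944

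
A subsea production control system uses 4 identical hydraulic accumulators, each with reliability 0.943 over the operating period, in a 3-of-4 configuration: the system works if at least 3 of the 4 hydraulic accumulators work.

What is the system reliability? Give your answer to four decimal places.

R = Σ_{i=3}^{4} C(4,i) p^i (1−p)^{4−i} with p = 0.943
C(4,3)·0.943^3·0.057^1 = 0.191192
C(4,4)·0.943^4·0.057^0 = 0.790764
Sum = 0.9820

0.9820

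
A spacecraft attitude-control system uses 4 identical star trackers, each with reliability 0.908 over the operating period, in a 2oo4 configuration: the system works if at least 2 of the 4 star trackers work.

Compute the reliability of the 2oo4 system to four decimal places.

0.9971

R = Σ_{i=2}^{4} C(4,i) p^i (1−p)^{4−i} with p = 0.908
C(4,2)·0.908^2·0.092^2 = 0.041870
C(4,3)·0.908^3·0.092^1 = 0.275490
C(4,4)·0.908^4·0.092^0 = 0.679741
Sum = 0.9971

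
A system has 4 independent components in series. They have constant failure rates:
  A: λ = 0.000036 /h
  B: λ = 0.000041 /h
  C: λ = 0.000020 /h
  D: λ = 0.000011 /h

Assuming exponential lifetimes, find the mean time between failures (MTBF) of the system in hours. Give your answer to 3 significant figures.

9260

Series of exponential components: λ_sys = Σ λ_i
λ_sys = 0.000036 + 0.000041 + 0.000020 + 0.000011 = 1.0800e-04 /h
MTBF = 1 / λ_sys = 9260 h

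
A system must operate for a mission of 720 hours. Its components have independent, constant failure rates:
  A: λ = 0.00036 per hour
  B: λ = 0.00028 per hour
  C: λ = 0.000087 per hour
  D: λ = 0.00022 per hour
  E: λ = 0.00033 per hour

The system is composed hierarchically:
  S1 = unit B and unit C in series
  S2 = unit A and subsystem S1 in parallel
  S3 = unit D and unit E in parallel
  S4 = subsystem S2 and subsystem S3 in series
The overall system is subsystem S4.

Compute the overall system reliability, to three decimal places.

0.918

R(A) = exp(−0.00036 × 720) = 0.77167
R(B) = exp(−0.00028 × 720) = 0.81742
R(C) = exp(−0.000087 × 720) = 0.93928
R(D) = exp(−0.00022 × 720) = 0.85351
R(E) = exp(−0.00033 × 720) = 0.78852
Series (B and C): 0.81742 × 0.93928 = 0.76779
Parallel (A and [0.76779]): 1 − (1 − 0.77167)(1 − 0.76779) = 0.94698
Parallel (D and E): 1 − (1 − 0.85351)(1 − 0.78852) = 0.96902
Series ([0.94698] and [0.96902]): 0.94698 × 0.96902 = 0.918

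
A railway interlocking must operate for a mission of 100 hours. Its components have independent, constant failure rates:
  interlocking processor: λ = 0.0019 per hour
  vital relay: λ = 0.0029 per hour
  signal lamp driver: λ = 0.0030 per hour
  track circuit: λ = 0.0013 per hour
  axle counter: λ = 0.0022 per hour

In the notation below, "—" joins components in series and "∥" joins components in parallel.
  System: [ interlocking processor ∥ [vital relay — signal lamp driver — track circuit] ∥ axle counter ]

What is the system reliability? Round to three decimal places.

0.982

R(interlocking processor) = exp(−0.0019 × 100) = 0.82696
R(vital relay) = exp(−0.0029 × 100) = 0.74826
R(signal lamp driver) = exp(−0.0030 × 100) = 0.74082
R(track circuit) = exp(−0.0013 × 100) = 0.87810
R(axle counter) = exp(−0.0022 × 100) = 0.80252
Series (vital relay, signal lamp driver, and track circuit): 0.74826 × 0.74082 × 0.87810 = 0.48675
Parallel (interlocking processor, [0.48675], and axle counter): 1 − (1 − 0.82696)(1 − 0.48675)(1 − 0.80252) = 0.982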